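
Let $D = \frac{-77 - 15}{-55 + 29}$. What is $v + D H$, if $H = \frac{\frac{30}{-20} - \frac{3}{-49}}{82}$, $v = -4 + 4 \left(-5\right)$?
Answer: $- \frac{1256859}{52234} \approx -24.062$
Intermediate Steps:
$v = -24$ ($v = -4 - 20 = -24$)
$D = \frac{46}{13}$ ($D = - \frac{92}{-26} = \left(-92\right) \left(- \frac{1}{26}\right) = \frac{46}{13} \approx 3.5385$)
$H = - \frac{141}{8036}$ ($H = \left(30 \left(- \frac{1}{20}\right) - - \frac{3}{49}\right) \frac{1}{82} = \left(- \frac{3}{2} + \frac{3}{49}\right) \frac{1}{82} = \left(- \frac{141}{98}\right) \frac{1}{82} = - \frac{141}{8036} \approx -0.017546$)
$v + D H = -24 + \frac{46}{13} \left(- \frac{141}{8036}\right) = -24 - \frac{3243}{52234} = - \frac{1256859}{52234}$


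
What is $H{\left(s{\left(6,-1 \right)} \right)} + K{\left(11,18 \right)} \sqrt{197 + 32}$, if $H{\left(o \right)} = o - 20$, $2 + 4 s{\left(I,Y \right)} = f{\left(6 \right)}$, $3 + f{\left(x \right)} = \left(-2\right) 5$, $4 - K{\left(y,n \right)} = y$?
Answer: $- \frac{95}{4} - 7 \sqrt{229} \approx -129.68$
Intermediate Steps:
$K{\left(y,n \right)} = 4 - y$
$f{\left(x \right)} = -13$ ($f{\left(x \right)} = -3 - 10 = -13$)
$s{\left(I,Y \right)} = - \frac{15}{4}$ ($s{\left(I,Y \right)} = - \frac{1}{2} + \frac{1}{4} \left(-13\right) = - \frac{1}{2} - \frac{13}{4} = - \frac{15}{4}$)
$H{\left(o \right)} = -20 + o$
$H{\left(s{\left(6,-1 \right)} \right)} + K{\left(11,18 \right)} \sqrt{197 + 32} = \left(-20 - \frac{15}{4}\right) + \left(4 - 11\right) \sqrt{197 + 32} = - \frac{95}{4} + \left(4 - 11\right) \sqrt{229} = - \frac{95}{4} - 7 \sqrt{229}$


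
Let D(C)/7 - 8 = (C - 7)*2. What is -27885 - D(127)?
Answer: -29621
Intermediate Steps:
D(C) = -42 + 14*C (D(C) = 56 + 7*((C - 7)*2) = 56 + 7*((-7 + C)*2) = 56 + 7*(-14 + 2*C) = 56 + (-98 + 14*C) = -42 + 14*C)
-27885 - D(127) = -27885 - (-42 + 14*127) = -27885 - (-42 + 1778) = -27885 - 1*1736 = -27885 - 1736 = -29621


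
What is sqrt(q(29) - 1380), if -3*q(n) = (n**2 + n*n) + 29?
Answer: I*sqrt(17553)/3 ≈ 44.163*I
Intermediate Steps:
q(n) = -29/3 - 2*n**2/3 (q(n) = -((n**2 + n*n) + 29)/3 = -((n**2 + n**2) + 29)/3 = -(2*n**2 + 29)/3 = -(29 + 2*n**2)/3 = -29/3 - 2*n**2/3)
sqrt(q(29) - 1380) = sqrt((-29/3 - 2/3*29**2) - 1380) = sqrt((-29/3 - 2/3*841) - 1380) = sqrt((-29/3 - 1682/3) - 1380) = sqrt(-1711/3 - 1380) = sqrt(-5851/3) = I*sqrt(17553)/3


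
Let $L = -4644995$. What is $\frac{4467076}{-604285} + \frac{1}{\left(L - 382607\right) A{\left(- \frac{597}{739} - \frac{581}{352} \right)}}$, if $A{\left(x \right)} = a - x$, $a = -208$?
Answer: $- \frac{600400486647100388756}{81219349776237806485} \approx -7.3923$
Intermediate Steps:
$A{\left(x \right)} = -208 - x$
$\frac{4467076}{-604285} + \frac{1}{\left(L - 382607\right) A{\left(- \frac{597}{739} - \frac{581}{352} \right)}} = \frac{4467076}{-604285} + \frac{1}{\left(-4644995 - 382607\right) \left(-208 - \left(- \frac{597}{739} - \frac{581}{352}\right)\right)} = 4467076 \left(- \frac{1}{604285}\right) + \frac{1}{\left(-5027602\right) \left(-208 - \left(\left(-597\right) \frac{1}{739} - \frac{581}{352}\right)\right)} = - \frac{4467076}{604285} - \frac{1}{5027602 \left(-208 - \left(- \frac{597}{739} - \frac{581}{352}\right)\right)} = - \frac{4467076}{604285} - \frac{1}{5027602 \left(-208 - - \frac{639503}{260128}\right)} = - \frac{4467076}{604285} - \frac{1}{5027602 \left(-208 + \frac{639503}{260128}\right)} = - \frac{4467076}{604285} - \frac{1}{5027602 \left(- \frac{53467121}{260128}\right)} = - \frac{4467076}{604285} - - \frac{130064}{134405702236921} = - \frac{4467076}{604285} + \frac{130064}{134405702236921} = - \frac{600400486647100388756}{81219349776237806485}$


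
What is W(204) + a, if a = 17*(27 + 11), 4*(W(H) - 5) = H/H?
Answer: 2605/4 ≈ 651.25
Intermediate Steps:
W(H) = 21/4 (W(H) = 5 + (H/H)/4 = 5 + (¼)*1 = 5 + ¼ = 21/4)
a = 646 (a = 17*38 = 646)
W(204) + a = 21/4 + 646 = 2605/4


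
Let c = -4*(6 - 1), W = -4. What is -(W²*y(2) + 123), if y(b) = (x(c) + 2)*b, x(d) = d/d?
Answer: -219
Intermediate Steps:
c = -20 (c = -4*5 = -20)
x(d) = 1
y(b) = 3*b (y(b) = (1 + 2)*b = 3*b)
-(W²*y(2) + 123) = -((-4)²*(3*2) + 123) = -(16*6 + 123) = -(96 + 123) = -1*219 = -219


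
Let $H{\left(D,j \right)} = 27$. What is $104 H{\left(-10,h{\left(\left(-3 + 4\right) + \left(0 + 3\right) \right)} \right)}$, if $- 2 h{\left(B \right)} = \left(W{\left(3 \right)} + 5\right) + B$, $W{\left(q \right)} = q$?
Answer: $2808$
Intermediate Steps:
$h{\left(B \right)} = -4 - \frac{B}{2}$ ($h{\left(B \right)} = - \frac{\left(3 + 5\right) + B}{2} = - \frac{8 + B}{2} = -4 - \frac{B}{2}$)
$104 H{\left(-10,h{\left(\left(-3 + 4\right) + \left(0 + 3\right) \right)} \right)} = 104 \cdot 27 = 2808$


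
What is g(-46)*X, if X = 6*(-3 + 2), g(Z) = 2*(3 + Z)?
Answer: 516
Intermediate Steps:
g(Z) = 6 + 2*Z
X = -6 (X = 6*(-1) = -6)
g(-46)*X = (6 + 2*(-46))*(-6) = (6 - 92)*(-6) = -86*(-6) = 516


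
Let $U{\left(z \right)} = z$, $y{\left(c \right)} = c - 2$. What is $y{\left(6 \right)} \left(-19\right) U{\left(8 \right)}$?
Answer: $-608$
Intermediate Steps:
$y{\left(c \right)} = -2 + c$
$y{\left(6 \right)} \left(-19\right) U{\left(8 \right)} = \left(-2 + 6\right) \left(-19\right) 8 = 4 \left(-19\right) 8 = \left(-76\right) 8 = -608$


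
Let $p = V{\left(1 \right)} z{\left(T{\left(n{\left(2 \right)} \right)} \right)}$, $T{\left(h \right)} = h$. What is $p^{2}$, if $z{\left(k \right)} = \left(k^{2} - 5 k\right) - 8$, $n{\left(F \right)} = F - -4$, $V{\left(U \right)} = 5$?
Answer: $100$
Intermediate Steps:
$n{\left(F \right)} = 4 + F$ ($n{\left(F \right)} = F + 4 = 4 + F$)
$z{\left(k \right)} = -8 + k^{2} - 5 k$
$p = -10$ ($p = 5 \left(-8 + \left(4 + 2\right)^{2} - 5 \left(4 + 2\right)\right) = 5 \left(-8 + 6^{2} - 30\right) = 5 \left(-8 + 36 - 30\right) = 5 \left(-2\right) = -10$)
$p^{2} = \left(-10\right)^{2} = 100$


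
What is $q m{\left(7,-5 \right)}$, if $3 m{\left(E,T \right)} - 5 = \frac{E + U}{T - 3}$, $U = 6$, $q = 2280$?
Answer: $2565$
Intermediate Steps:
$m{\left(E,T \right)} = \frac{5}{3} + \frac{6 + E}{3 \left(-3 + T\right)}$ ($m{\left(E,T \right)} = \frac{5}{3} + \frac{\left(E + 6\right) \frac{1}{T - 3}}{3} = \frac{5}{3} + \frac{\left(6 + E\right) \frac{1}{-3 + T}}{3} = \frac{5}{3} + \frac{\frac{1}{-3 + T} \left(6 + E\right)}{3} = \frac{5}{3} + \frac{6 + E}{3 \left(-3 + T\right)}$)
$q m{\left(7,-5 \right)} = 2280 \frac{-9 + 7 + 5 \left(-5\right)}{3 \left(-3 - 5\right)} = 2280 \frac{-9 + 7 - 25}{3 \left(-8\right)} = 2280 \cdot \frac{1}{3} \left(- \frac{1}{8}\right) \left(-27\right) = 2280 \cdot \frac{9}{8} = 2565$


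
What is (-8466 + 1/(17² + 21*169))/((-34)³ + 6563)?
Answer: 32492507/125659958 ≈ 0.25857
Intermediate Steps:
(-8466 + 1/(17² + 21*169))/((-34)³ + 6563) = (-8466 + 1/(289 + 3549))/(-39304 + 6563) = (-8466 + 1/3838)/(-32741) = (-8466 + 1/3838)*(-1/32741) = -32492507/3838*(-1/32741) = 32492507/125659958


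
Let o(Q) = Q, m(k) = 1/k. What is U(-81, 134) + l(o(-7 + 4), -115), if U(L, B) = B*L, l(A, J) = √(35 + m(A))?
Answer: -10854 + 2*√78/3 ≈ -10848.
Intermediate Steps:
l(A, J) = √(35 + 1/A)
U(-81, 134) + l(o(-7 + 4), -115) = 134*(-81) + √(35 + 1/(-7 + 4)) = -10854 + √(35 + 1/(-3)) = -10854 + √(35 - ⅓) = -10854 + √(104/3) = -10854 + 2*√78/3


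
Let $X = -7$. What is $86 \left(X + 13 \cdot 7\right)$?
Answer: $7224$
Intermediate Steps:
$86 \left(X + 13 \cdot 7\right) = 86 \left(-7 + 13 \cdot 7\right) = 86 \left(-7 + 91\right) = 86 \cdot 84 = 7224$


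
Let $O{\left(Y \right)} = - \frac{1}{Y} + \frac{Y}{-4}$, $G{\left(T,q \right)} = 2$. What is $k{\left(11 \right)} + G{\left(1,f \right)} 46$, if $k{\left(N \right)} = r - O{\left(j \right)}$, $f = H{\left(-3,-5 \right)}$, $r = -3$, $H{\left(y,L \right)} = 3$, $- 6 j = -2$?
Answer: $\frac{1105}{12} \approx 92.083$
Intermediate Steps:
$j = \frac{1}{3}$ ($j = \left(- \frac{1}{6}\right) \left(-2\right) = \frac{1}{3} \approx 0.33333$)
$f = 3$
$O{\left(Y \right)} = - \frac{1}{Y} - \frac{Y}{4}$ ($O{\left(Y \right)} = - \frac{1}{Y} + Y \left(- \frac{1}{4}\right) = - \frac{1}{Y} - \frac{Y}{4}$)
$k{\left(N \right)} = \frac{1}{12}$ ($k{\left(N \right)} = -3 - \left(- \frac{1}{\frac{1}{3}} - \frac{1}{12}\right) = -3 - \left(\left(-1\right) 3 - \frac{1}{12}\right) = -3 - \left(-3 - \frac{1}{12}\right) = -3 - - \frac{37}{12} = -3 + \frac{37}{12} = \frac{1}{12}$)
$k{\left(11 \right)} + G{\left(1,f \right)} 46 = \frac{1}{12} + 2 \cdot 46 = \frac{1}{12} + 92 = \frac{1105}{12}$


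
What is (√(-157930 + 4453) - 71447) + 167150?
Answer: 95703 + 3*I*√17053 ≈ 95703.0 + 391.76*I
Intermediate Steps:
(√(-157930 + 4453) - 71447) + 167150 = (√(-153477) - 71447) + 167150 = (3*I*√17053 - 71447) + 167150 = (-71447 + 3*I*√17053) + 167150 = 95703 + 3*I*√17053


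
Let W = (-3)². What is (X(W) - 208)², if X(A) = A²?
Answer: 16129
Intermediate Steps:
W = 9
(X(W) - 208)² = (9² - 208)² = (81 - 208)² = (-127)² = 16129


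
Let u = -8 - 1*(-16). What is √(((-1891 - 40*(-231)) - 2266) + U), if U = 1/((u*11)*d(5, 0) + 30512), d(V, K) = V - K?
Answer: √1217411933546/15476 ≈ 71.295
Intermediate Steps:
u = 8 (u = -8 + 16 = 8)
U = 1/30952 (U = 1/((8*11)*(5 - 1*0) + 30512) = 1/(88*(5 + 0) + 30512) = 1/(88*5 + 30512) = 1/(440 + 30512) = 1/30952 ≈ 3.2308e-5)
√(((-1891 - 40*(-231)) - 2266) + U) = √(((-1891 - 40*(-231)) - 2266) + 1/30952) = √(((-1891 + 9240) - 2266) + 1/30952) = √((7349 - 2266) + 1/30952) = √(5083 + 1/30952) = √(157329017/30952) = √1217411933546/15476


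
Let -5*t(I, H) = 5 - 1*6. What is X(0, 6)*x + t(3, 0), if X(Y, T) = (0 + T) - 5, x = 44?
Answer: 221/5 ≈ 44.200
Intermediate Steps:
X(Y, T) = -5 + T (X(Y, T) = T - 5 = -5 + T)
t(I, H) = ⅕ (t(I, H) = -(5 - 1*6)/5 = -(5 - 6)/5 = -⅕*(-1) = ⅕)
X(0, 6)*x + t(3, 0) = (-5 + 6)*44 + ⅕ = 1*44 + ⅕ = 44 + ⅕ = 221/5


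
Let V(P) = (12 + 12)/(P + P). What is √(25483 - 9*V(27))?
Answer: 3*√2831 ≈ 159.62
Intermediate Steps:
V(P) = 12/P (V(P) = 24/((2*P)) = 24*(1/(2*P)) = 12/P)
√(25483 - 9*V(27)) = √(25483 - 108/27) = √(25483 - 9*4/9) = √(25483 - 4) = √25479 = 3*√2831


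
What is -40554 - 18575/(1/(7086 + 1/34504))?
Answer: -4542900308591/34504 ≈ -1.3166e+8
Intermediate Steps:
-40554 - 18575/(1/(7086 + 1/34504)) = -40554 - 18575/(1/(244495345/34504)) = -40554 - 18575/34504/244495345 = -40554 - 18575*244495345/34504 = -40554 - 4541501033375/34504 = -4542900308591/34504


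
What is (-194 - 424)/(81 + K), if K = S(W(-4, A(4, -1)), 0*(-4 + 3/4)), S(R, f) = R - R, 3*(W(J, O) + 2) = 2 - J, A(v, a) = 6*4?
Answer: -206/27 ≈ -7.6296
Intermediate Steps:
A(v, a) = 24
W(J, O) = -4/3 - J/3 (W(J, O) = -2 + (2 - J)/3 = -2 + (⅔ - J/3) = -4/3 - J/3)
S(R, f) = 0
K = 0
(-194 - 424)/(81 + K) = (-194 - 424)/(81 + 0) = -618/81 = -618*1/81 = -206/27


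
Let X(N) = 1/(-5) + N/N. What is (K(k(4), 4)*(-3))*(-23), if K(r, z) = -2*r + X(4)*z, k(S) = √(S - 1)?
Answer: 1104/5 - 138*√3 ≈ -18.223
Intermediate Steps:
k(S) = √(-1 + S)
X(N) = ⅘ (X(N) = 1*(-⅕) + 1 = -⅕ + 1 = ⅘)
K(r, z) = -2*r + 4*z/5
(K(k(4), 4)*(-3))*(-23) = ((-2*√(-1 + 4) + (⅘)*4)*(-3))*(-23) = ((-2*√3 + 16/5)*(-3))*(-23) = ((16/5 - 2*√3)*(-3))*(-23) = (-48/5 + 6*√3)*(-23) = 1104/5 - 138*√3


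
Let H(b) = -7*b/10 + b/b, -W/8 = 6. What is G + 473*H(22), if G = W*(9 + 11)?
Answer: -38856/5 ≈ -7771.2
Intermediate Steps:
W = -48 (W = -8*6 = -48)
G = -960 (G = -48*(9 + 11) = -48*20 = -960)
H(b) = 1 - 7*b/10 (H(b) = -7*b*(⅒) + 1 = -7*b/10 + 1 = 1 - 7*b/10)
G + 473*H(22) = -960 + 473*(1 - 7/10*22) = -960 + 473*(1 - 77/5) = -960 + 473*(-72/5) = -960 - 34056/5 = -38856/5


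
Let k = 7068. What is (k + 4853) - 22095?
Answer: -10174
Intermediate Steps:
(k + 4853) - 22095 = (7068 + 4853) - 22095 = 11921 - 22095 = -10174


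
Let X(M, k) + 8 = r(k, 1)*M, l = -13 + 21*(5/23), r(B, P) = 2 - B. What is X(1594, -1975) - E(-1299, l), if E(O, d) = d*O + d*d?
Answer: 1661219796/529 ≈ 3.1403e+6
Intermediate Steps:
l = -194/23 (l = -13 + 21*(5*(1/23)) = -13 + 21*(5/23) = -13 + 105/23 = -194/23 ≈ -8.4348)
E(O, d) = d**2 + O*d (E(O, d) = O*d + d**2 = d**2 + O*d)
X(M, k) = -8 + M*(2 - k) (X(M, k) = -8 + (2 - k)*M = -8 + M*(2 - k))
X(1594, -1975) - E(-1299, l) = (-8 - 1*1594*(-2 - 1975)) - (-194)*(-1299 - 194/23)/23 = (-8 - 1*1594*(-1977)) - (-194)*(-30071)/(23*23) = (-8 + 3151338) - 1*5833774/529 = 3151330 - 5833774/529 = 1661219796/529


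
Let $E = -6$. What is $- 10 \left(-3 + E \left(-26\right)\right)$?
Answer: $-1530$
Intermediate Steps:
$- 10 \left(-3 + E \left(-26\right)\right) = - 10 \left(-3 - -156\right) = - 10 \left(-3 + 156\right) = \left(-10\right) 153 = -1530$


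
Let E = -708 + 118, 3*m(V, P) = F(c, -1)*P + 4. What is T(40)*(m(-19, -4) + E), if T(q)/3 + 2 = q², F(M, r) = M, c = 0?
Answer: -2822068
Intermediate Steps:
m(V, P) = 4/3 (m(V, P) = (0*P + 4)/3 = (0 + 4)/3 = (⅓)*4 = 4/3)
T(q) = -6 + 3*q²
E = -590
T(40)*(m(-19, -4) + E) = (-6 + 3*40²)*(4/3 - 590) = (-6 + 3*1600)*(-1766/3) = (-6 + 4800)*(-1766/3) = 4794*(-1766/3) = -2822068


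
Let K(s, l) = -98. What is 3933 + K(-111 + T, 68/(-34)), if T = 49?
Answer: 3835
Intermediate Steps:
3933 + K(-111 + T, 68/(-34)) = 3933 - 98 = 3835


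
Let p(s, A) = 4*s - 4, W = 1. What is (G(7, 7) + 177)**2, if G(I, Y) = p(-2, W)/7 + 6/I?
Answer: 1520289/49 ≈ 31026.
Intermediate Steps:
p(s, A) = -4 + 4*s
G(I, Y) = -12/7 + 6/I (G(I, Y) = (-4 + 4*(-2))/7 + 6/I = (-4 - 8)*(1/7) + 6/I = -12*1/7 + 6/I = -12/7 + 6/I)
(G(7, 7) + 177)**2 = ((-12/7 + 6/7) + 177)**2 = (-6/7 + 177)**2 = (1233/7)**2 = 1520289/49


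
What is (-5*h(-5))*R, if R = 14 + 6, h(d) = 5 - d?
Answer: -1000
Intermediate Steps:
R = 20
(-5*h(-5))*R = -5*(5 - 1*(-5))*20 = -5*(5 + 5)*20 = -5*10*20 = -50*20 = -1000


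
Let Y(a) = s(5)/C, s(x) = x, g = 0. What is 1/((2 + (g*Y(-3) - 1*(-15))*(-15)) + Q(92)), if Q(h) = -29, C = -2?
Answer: -1/252 ≈ -0.0039683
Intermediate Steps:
Y(a) = -5/2 (Y(a) = 5/(-2) = 5*(-1/2) = -5/2)
1/((2 + (g*Y(-3) - 1*(-15))*(-15)) + Q(92)) = 1/((2 + (0*(-5/2) - 1*(-15))*(-15)) - 29) = 1/((2 + (0 + 15)*(-15)) - 29) = 1/((2 + 15*(-15)) - 29) = 1/((2 - 225) - 29) = 1/(-223 - 29) = 1/(-252) = -1/252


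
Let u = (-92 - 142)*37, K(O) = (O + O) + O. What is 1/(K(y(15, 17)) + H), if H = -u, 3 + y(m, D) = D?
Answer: 1/8700 ≈ 0.00011494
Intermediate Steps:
y(m, D) = -3 + D
K(O) = 3*O (K(O) = 2*O + O = 3*O)
u = -8658 (u = -234*37 = -8658)
H = 8658 (H = -1*(-8658) = 8658)
1/(K(y(15, 17)) + H) = 1/(3*(-3 + 17) + 8658) = 1/(3*14 + 8658) = 1/(42 + 8658) = 1/8700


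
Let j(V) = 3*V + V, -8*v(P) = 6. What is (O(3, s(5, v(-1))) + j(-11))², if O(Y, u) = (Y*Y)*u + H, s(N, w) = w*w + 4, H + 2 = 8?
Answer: 2401/256 ≈ 9.3789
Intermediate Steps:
H = 6 (H = -2 + 8 = 6)
v(P) = -¾ (v(P) = -⅛*6 = -¾)
s(N, w) = 4 + w² (s(N, w) = w² + 4 = 4 + w²)
j(V) = 4*V
O(Y, u) = 6 + u*Y² (O(Y, u) = (Y*Y)*u + 6 = Y²*u + 6 = u*Y² + 6 = 6 + u*Y²)
(O(3, s(5, v(-1))) + j(-11))² = ((6 + (4 + (-¾)²)*3²) + 4*(-11))² = ((6 + (4 + 9/16)*9) - 44)² = ((6 + (73/16)*9) - 44)² = ((6 + 657/16) - 44)² = (753/16 - 44)² = (49/16)² = 2401/256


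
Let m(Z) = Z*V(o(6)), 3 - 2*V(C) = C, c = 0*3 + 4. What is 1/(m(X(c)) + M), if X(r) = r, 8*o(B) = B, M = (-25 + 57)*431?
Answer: 2/27593 ≈ 7.2482e-5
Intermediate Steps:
M = 13792 (M = 32*431 = 13792)
c = 4 (c = 0 + 4 = 4)
o(B) = B/8
V(C) = 3/2 - C/2
m(Z) = 9*Z/8 (m(Z) = Z*(3/2 - 6/16) = Z*(3/2 - 1/2*3/4) = Z*(3/2 - 3/8) = Z*(9/8) = 9*Z/8)
1/(m(X(c)) + M) = 1/((9/8)*4 + 13792) = 1/(9/2 + 13792) = 1/(27593/2) = 2/27593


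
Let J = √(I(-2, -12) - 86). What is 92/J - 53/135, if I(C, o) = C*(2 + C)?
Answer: -53/135 - 46*I*√86/43 ≈ -0.39259 - 9.9206*I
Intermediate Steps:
J = I*√86 (J = √(-2*(2 - 2) - 86) = √(-2*0 - 86) = √(0 - 86) = √(-86) = I*√86 ≈ 9.2736*I)
92/J - 53/135 = 92/((I*√86)) - 53/135 = 92*(-I*√86/86) - 53*1/135 = -46*I*√86/43 - 53/135 = -53/135 - 46*I*√86/43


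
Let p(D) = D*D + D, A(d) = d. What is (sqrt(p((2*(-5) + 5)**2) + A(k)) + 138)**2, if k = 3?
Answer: (138 + sqrt(653))**2 ≈ 26750.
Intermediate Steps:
p(D) = D + D**2 (p(D) = D**2 + D = D + D**2)
(sqrt(p((2*(-5) + 5)**2) + A(k)) + 138)**2 = (sqrt((2*(-5) + 5)**2*(1 + (2*(-5) + 5)**2) + 3) + 138)**2 = (sqrt((-10 + 5)**2*(1 + (-10 + 5)**2) + 3) + 138)**2 = (sqrt((-5)**2*(1 + (-5)**2) + 3) + 138)**2 = (sqrt(25*(1 + 25) + 3) + 138)**2 = (sqrt(25*26 + 3) + 138)**2 = (sqrt(650 + 3) + 138)**2 = (sqrt(653) + 138)**2 = (138 + sqrt(653))**2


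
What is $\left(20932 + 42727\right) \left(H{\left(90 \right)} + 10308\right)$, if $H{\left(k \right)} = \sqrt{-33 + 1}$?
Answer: $656196972 + 254636 i \sqrt{2} \approx 6.562 \cdot 10^{8} + 3.6011 \cdot 10^{5} i$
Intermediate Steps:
$H{\left(k \right)} = 4 i \sqrt{2}$ ($H{\left(k \right)} = \sqrt{-32} = 4 i \sqrt{2}$)
$\left(20932 + 42727\right) \left(H{\left(90 \right)} + 10308\right) = \left(20932 + 42727\right) \left(4 i \sqrt{2} + 10308\right) = 63659 \left(10308 + 4 i \sqrt{2}\right) = 656196972 + 254636 i \sqrt{2}$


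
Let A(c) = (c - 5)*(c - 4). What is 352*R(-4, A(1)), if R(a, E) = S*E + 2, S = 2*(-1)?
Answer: -7744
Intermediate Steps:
A(c) = (-5 + c)*(-4 + c)
S = -2
R(a, E) = 2 - 2*E (R(a, E) = -2*E + 2 = 2 - 2*E)
352*R(-4, A(1)) = 352*(2 - 2*(20 + 1² - 9*1)) = 352*(2 - 2*(20 + 1 - 9)) = 352*(2 - 2*12) = 352*(2 - 24) = 352*(-22) = -7744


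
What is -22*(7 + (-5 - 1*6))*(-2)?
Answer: -176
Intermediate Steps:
-22*(7 + (-5 - 1*6))*(-2) = -22*(7 + (-5 - 6))*(-2) = -22*(7 - 11)*(-2) = -(-88)*(-2) = -22*8 = -176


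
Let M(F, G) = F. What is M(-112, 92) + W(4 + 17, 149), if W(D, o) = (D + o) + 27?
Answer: 85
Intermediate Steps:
W(D, o) = 27 + D + o
M(-112, 92) + W(4 + 17, 149) = -112 + (27 + (4 + 17) + 149) = -112 + (27 + 21 + 149) = -112 + 197 = 85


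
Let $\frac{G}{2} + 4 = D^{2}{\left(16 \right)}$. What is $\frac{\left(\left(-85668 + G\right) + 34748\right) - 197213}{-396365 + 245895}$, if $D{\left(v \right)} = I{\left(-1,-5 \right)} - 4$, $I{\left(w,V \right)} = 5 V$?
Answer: $\frac{246459}{150470} \approx 1.6379$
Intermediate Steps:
$D{\left(v \right)} = -29$ ($D{\left(v \right)} = 5 \left(-5\right) - 4 = -25 - 4 = -29$)
$G = 1674$ ($G = -8 + 2 \left(-29\right)^{2} = -8 + 2 \cdot 841 = -8 + 1682 = 1674$)
$\frac{\left(\left(-85668 + G\right) + 34748\right) - 197213}{-396365 + 245895} = \frac{\left(\left(-85668 + 1674\right) + 34748\right) - 197213}{-396365 + 245895} = \frac{\left(-83994 + 34748\right) - 197213}{-150470} = \left(-49246 - 197213\right) \left(- \frac{1}{150470}\right) = \left(-246459\right) \left(- \frac{1}{150470}\right) = \frac{246459}{150470}$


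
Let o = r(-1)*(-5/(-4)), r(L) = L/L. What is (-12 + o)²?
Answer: 1849/16 ≈ 115.56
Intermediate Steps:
r(L) = 1
o = 5/4 (o = 1*(-5/(-4)) = 1*(-5*(-¼)) = 1*(5/4) = 5/4 ≈ 1.2500)
(-12 + o)² = (-12 + 5/4)² = (-43/4)² = 1849/16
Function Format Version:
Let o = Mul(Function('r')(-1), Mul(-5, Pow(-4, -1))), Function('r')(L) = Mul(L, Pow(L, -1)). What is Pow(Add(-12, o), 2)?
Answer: Rational(1849, 16) ≈ 115.56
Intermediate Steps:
Function('r')(L) = 1
o = Rational(5, 4) (o = Mul(1, Mul(-5, Pow(-4, -1))) = Mul(1, Mul(-5, Rational(-1, 4))) = Mul(1, Rational(5, 4)) = Rational(5, 4) ≈ 1.2500)
Pow(Add(-12, o), 2) = Pow(Add(-12, Rational(5, 4)), 2) = Pow(Rational(-43, 4), 2) = Rational(1849, 16)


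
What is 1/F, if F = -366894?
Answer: -1/366894 ≈ -2.7256e-6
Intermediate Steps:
1/F = 1/(-366894) = -1/366894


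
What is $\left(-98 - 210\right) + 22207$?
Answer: $21899$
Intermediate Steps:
$\left(-98 - 210\right) + 22207 = -308 + 22207 = 21899$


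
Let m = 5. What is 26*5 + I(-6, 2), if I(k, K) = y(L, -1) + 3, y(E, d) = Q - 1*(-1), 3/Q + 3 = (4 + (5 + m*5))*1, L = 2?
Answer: 4157/31 ≈ 134.10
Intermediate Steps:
Q = 3/31 (Q = 3/(-3 + (4 + (5 + 5*5))*1) = 3/(-3 + (4 + (5 + 25))*1) = 3/(-3 + (4 + 30)*1) = 3/(-3 + 34*1) = 3/(-3 + 34) = 3/31 ≈ 0.096774)
y(E, d) = 34/31 (y(E, d) = 3/31 - 1*(-1) = 3/31 + 1 = 34/31)
I(k, K) = 127/31 (I(k, K) = 34/31 + 3 = 127/31)
26*5 + I(-6, 2) = 26*5 + 127/31 = 130 + 127/31 = 4157/31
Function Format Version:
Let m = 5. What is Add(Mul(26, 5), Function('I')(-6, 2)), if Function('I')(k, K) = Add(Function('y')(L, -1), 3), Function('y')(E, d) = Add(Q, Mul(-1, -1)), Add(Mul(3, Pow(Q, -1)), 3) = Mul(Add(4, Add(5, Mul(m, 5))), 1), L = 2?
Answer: Rational(4157, 31) ≈ 134.10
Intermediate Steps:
Q = Rational(3, 31) (Q = Mul(3, Pow(Add(-3, Mul(Add(4, Add(5, Mul(5, 5))), 1)), -1)) = Mul(3, Pow(Add(-3, Mul(Add(4, Add(5, 25)), 1)), -1)) = Mul(3, Pow(Add(-3, Mul(Add(4, 30), 1)), -1)) = Mul(3, Pow(Add(-3, Mul(34, 1)), -1)) = Mul(3, Pow(Add(-3, 34), -1)) = Mul(3, Pow(31, -1)) = Mul(3, Rational(1, 31)) = Rational(3, 31) ≈ 0.096774)
Function('y')(E, d) = Rational(34, 31) (Function('y')(E, d) = Add(Rational(3, 31), Mul(-1, -1)) = Add(Rational(3, 31), 1) = Rational(34, 31))
Function('I')(k, K) = Rational(127, 31) (Function('I')(k, K) = Add(Rational(34, 31), 3) = Rational(127, 31))
Add(Mul(26, 5), Function('I')(-6, 2)) = Add(Mul(26, 5), Rational(127, 31)) = Add(130, Rational(127, 31)) = Rational(4157, 31)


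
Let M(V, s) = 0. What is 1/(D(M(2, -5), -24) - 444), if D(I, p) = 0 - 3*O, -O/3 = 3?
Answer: -1/417 ≈ -0.0023981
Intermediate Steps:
O = -9 (O = -3*3 = -9)
D(I, p) = 27 (D(I, p) = 0 - 3*(-9) = 0 + 27 = 27)
1/(D(M(2, -5), -24) - 444) = 1/(27 - 444) = 1/(-417) = -1/417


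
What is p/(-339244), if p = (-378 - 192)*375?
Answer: 106875/169622 ≈ 0.63008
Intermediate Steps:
p = -213750 (p = -570*375 = -213750)
p/(-339244) = -213750/(-339244) = -213750*(-1/339244) = 106875/169622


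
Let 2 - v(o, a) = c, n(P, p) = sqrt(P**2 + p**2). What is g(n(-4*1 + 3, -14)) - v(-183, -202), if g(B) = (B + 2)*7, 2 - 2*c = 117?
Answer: -91/2 + 7*sqrt(197) ≈ 52.750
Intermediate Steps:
c = -115/2 (c = 1 - 1/2*117 = 1 - 117/2 = -115/2 ≈ -57.500)
v(o, a) = 119/2 (v(o, a) = 2 - 1*(-115/2) = 2 + 115/2 = 119/2)
g(B) = 14 + 7*B (g(B) = (2 + B)*7 = 14 + 7*B)
g(n(-4*1 + 3, -14)) - v(-183, -202) = (14 + 7*sqrt((-4*1 + 3)**2 + (-14)**2)) - 1*119/2 = (14 + 7*sqrt((-4 + 3)**2 + 196)) - 119/2 = (14 + 7*sqrt((-1)**2 + 196)) - 119/2 = (14 + 7*sqrt(1 + 196)) - 119/2 = (14 + 7*sqrt(197)) - 119/2 = -91/2 + 7*sqrt(197)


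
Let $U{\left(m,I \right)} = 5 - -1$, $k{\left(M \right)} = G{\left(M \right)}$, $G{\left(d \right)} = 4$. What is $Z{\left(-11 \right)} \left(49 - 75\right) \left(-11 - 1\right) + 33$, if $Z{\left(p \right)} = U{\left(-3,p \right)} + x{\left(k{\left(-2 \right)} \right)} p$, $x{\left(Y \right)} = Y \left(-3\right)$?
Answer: $43089$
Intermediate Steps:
$k{\left(M \right)} = 4$
$x{\left(Y \right)} = - 3 Y$
$U{\left(m,I \right)} = 6$ ($U{\left(m,I \right)} = 5 + 1 = 6$)
$Z{\left(p \right)} = 6 - 12 p$ ($Z{\left(p \right)} = 6 + \left(-3\right) 4 p = 6 - 12 p$)
$Z{\left(-11 \right)} \left(49 - 75\right) \left(-11 - 1\right) + 33 = \left(6 - -132\right) \left(49 - 75\right) \left(-11 - 1\right) + 33 = \left(6 + 132\right) \left(\left(-26\right) \left(-12\right)\right) + 33 = 138 \cdot 312 + 33 = 43056 + 33 = 43089$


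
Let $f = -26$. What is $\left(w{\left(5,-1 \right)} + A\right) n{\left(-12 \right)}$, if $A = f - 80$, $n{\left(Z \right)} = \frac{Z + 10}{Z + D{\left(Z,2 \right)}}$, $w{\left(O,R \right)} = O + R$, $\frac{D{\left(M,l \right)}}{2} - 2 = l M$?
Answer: $- \frac{51}{14} \approx -3.6429$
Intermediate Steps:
$D{\left(M,l \right)} = 4 + 2 M l$ ($D{\left(M,l \right)} = 4 + 2 l M = 4 + 2 M l$)
$n{\left(Z \right)} = \frac{10 + Z}{4 + 5 Z}$ ($n{\left(Z \right)} = \frac{Z + 10}{Z + \left(4 + 2 Z 2\right)} = \frac{10 + Z}{Z + \left(4 + 4 Z\right)} = \frac{10 + Z}{4 + 5 Z}$)
$A = -106$ ($A = -26 - 80 = -106$)
$\left(w{\left(5,-1 \right)} + A\right) n{\left(-12 \right)} = \left(\left(5 - 1\right) - 106\right) \frac{10 - 12}{4 + 5 \left(-12\right)} = \left(4 - 106\right) \frac{1}{4 - 60} \left(-2\right) = - 102 \frac{1}{-56} \left(-2\right) = - 102 \left(\left(- \frac{1}{56}\right) \left(-2\right)\right) = \left(-102\right) \frac{1}{28} = - \frac{51}{14}$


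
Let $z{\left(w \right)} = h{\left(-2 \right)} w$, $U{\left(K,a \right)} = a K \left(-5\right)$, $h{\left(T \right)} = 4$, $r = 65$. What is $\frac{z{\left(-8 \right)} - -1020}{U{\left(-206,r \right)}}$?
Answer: $\frac{38}{2575} \approx 0.014757$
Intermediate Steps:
$U{\left(K,a \right)} = - 5 K a$ ($U{\left(K,a \right)} = K a \left(-5\right) = - 5 K a$)
$z{\left(w \right)} = 4 w$
$\frac{z{\left(-8 \right)} - -1020}{U{\left(-206,r \right)}} = \frac{4 \left(-8\right) - -1020}{\left(-5\right) \left(-206\right) 65} = \frac{-32 + 1020}{66950} = 988 \cdot \frac{1}{66950} = \frac{38}{2575}$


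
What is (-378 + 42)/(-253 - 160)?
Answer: 48/59 ≈ 0.81356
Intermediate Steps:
(-378 + 42)/(-253 - 160) = -336/(-413) = -336*(-1/413) = 48/59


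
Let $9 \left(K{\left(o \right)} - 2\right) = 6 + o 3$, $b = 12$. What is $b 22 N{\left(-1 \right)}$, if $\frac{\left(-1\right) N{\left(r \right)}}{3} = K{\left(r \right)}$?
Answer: $-1848$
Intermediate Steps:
$K{\left(o \right)} = \frac{8}{3} + \frac{o}{3}$ ($K{\left(o \right)} = 2 + \frac{6 + o 3}{9} = 2 + \frac{6 + 3 o}{9} = 2 + \left(\frac{2}{3} + \frac{o}{3}\right) = \frac{8}{3} + \frac{o}{3}$)
$N{\left(r \right)} = -8 - r$ ($N{\left(r \right)} = - 3 \left(\frac{8}{3} + \frac{r}{3}\right) = -8 - r$)
$b 22 N{\left(-1 \right)} = 12 \cdot 22 \left(-8 - -1\right) = 264 \left(-8 + 1\right) = 264 \left(-7\right) = -1848$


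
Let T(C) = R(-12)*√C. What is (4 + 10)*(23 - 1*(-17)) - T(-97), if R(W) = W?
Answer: 560 + 12*I*√97 ≈ 560.0 + 118.19*I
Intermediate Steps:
T(C) = -12*√C
(4 + 10)*(23 - 1*(-17)) - T(-97) = (4 + 10)*(23 - 1*(-17)) - (-12)*√(-97) = 14*(23 + 17) - (-12)*I*√97 = 14*40 - (-12)*I*√97 = 560 + 12*I*√97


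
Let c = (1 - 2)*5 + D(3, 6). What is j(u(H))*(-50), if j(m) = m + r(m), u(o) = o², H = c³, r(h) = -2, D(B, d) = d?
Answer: 50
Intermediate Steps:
c = 1 (c = (1 - 2)*5 + 6 = -1*5 + 6 = -5 + 6 = 1)
H = 1 (H = 1³ = 1)
j(m) = -2 + m (j(m) = m - 2 = -2 + m)
j(u(H))*(-50) = (-2 + 1²)*(-50) = (-2 + 1)*(-50) = -1*(-50) = 50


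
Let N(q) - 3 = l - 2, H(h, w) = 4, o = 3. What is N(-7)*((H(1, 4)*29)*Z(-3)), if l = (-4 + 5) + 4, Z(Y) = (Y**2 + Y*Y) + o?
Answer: 14616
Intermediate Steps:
Z(Y) = 3 + 2*Y**2 (Z(Y) = (Y**2 + Y*Y) + 3 = (Y**2 + Y**2) + 3 = 2*Y**2 + 3 = 3 + 2*Y**2)
l = 5 (l = 1 + 4 = 5)
N(q) = 6 (N(q) = 3 + (5 - 2) = 3 + 3 = 6)
N(-7)*((H(1, 4)*29)*Z(-3)) = 6*((4*29)*(3 + 2*(-3)**2)) = 6*(116*(3 + 2*9)) = 6*(116*(3 + 18)) = 6*(116*21) = 6*2436 = 14616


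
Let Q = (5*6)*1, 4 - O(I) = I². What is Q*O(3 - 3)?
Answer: 120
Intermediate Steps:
O(I) = 4 - I²
Q = 30 (Q = 30*1 = 30)
Q*O(3 - 3) = 30*(4 - (3 - 3)²) = 30*(4 - 1*0²) = 30*(4 - 1*0) = 30*(4 + 0) = 30*4 = 120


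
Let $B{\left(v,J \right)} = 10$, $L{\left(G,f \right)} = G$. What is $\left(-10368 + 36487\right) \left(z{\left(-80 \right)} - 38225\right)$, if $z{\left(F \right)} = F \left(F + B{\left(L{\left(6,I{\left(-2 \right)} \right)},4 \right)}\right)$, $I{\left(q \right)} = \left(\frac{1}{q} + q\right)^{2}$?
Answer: $-852132375$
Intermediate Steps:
$I{\left(q \right)} = \left(q + \frac{1}{q}\right)^{2}$
$z{\left(F \right)} = F \left(10 + F\right)$ ($z{\left(F \right)} = F \left(F + 10\right) = F \left(10 + F\right)$)
$\left(-10368 + 36487\right) \left(z{\left(-80 \right)} - 38225\right) = \left(-10368 + 36487\right) \left(- 80 \left(10 - 80\right) - 38225\right) = 26119 \left(\left(-80\right) \left(-70\right) - 38225\right) = 26119 \left(5600 - 38225\right) = 26119 \left(-32625\right) = -852132375$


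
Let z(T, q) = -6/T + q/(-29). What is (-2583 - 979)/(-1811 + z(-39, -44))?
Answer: 1342874/682117 ≈ 1.9687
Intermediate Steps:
z(T, q) = -6/T - q/29 (z(T, q) = -6/T + q*(-1/29) = -6/T - q/29)
(-2583 - 979)/(-1811 + z(-39, -44)) = (-2583 - 979)/(-1811 + (-6/(-39) - 1/29*(-44))) = -3562/(-1811 + (-6*(-1/39) + 44/29)) = -3562/(-1811 + (2/13 + 44/29)) = -3562/(-1811 + 630/377) = -3562/(-682117/377) = -3562*(-377/682117) = 1342874/682117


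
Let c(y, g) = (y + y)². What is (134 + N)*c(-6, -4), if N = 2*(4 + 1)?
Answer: 20736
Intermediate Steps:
N = 10 (N = 2*5 = 10)
c(y, g) = 4*y² (c(y, g) = (2*y)² = 4*y²)
(134 + N)*c(-6, -4) = (134 + 10)*(4*(-6)²) = 144*(4*36) = 144*144 = 20736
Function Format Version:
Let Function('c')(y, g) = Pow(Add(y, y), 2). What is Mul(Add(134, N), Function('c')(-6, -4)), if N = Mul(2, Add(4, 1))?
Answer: 20736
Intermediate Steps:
N = 10 (N = Mul(2, 5) = 10)
Function('c')(y, g) = Mul(4, Pow(y, 2)) (Function('c')(y, g) = Pow(Mul(2, y), 2) = Mul(4, Pow(y, 2)))
Mul(Add(134, N), Function('c')(-6, -4)) = Mul(Add(134, 10), Mul(4, Pow(-6, 2))) = Mul(144, Mul(4, 36)) = Mul(144, 144) = 20736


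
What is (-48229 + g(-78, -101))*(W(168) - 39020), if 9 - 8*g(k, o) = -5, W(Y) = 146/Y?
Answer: 210759962921/112 ≈ 1.8818e+9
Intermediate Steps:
g(k, o) = 7/4 (g(k, o) = 9/8 - ⅛*(-5) = 9/8 + 5/8 = 7/4)
(-48229 + g(-78, -101))*(W(168) - 39020) = (-48229 + 7/4)*(146/168 - 39020) = -192909*(146*(1/168) - 39020)/4 = -192909*(73/84 - 39020)/4 = -192909/4*(-3277607/84) = 210759962921/112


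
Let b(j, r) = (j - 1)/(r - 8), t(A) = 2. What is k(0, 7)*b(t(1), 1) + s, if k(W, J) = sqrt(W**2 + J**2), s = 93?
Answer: 92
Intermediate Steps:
b(j, r) = (-1 + j)/(-8 + r)
k(W, J) = sqrt(J**2 + W**2)
k(0, 7)*b(t(1), 1) + s = sqrt(7**2 + 0**2)*((-1 + 2)/(-8 + 1)) + 93 = sqrt(49 + 0)*(1/(-7)) + 93 = sqrt(49)*(-1/7*1) + 93 = 7*(-1/7) + 93 = -1 + 93 = 92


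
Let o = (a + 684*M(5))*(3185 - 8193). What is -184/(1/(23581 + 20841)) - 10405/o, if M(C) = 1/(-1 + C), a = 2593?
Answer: -113140551054171/13842112 ≈ -8.1736e+6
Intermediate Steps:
o = -13842112 (o = (2593 + 684/(-1 + 5))*(3185 - 8193) = (2593 + 684/4)*(-5008) = (2593 + 684*(1/4))*(-5008) = (2593 + 171)*(-5008) = 2764*(-5008) = -13842112)
-184/(1/(23581 + 20841)) - 10405/o = -184/(1/(23581 + 20841)) - 10405/(-13842112) = -184/(1/44422) - 10405*(-1/13842112) = -184/1/44422 + 10405/13842112 = -184*44422 + 10405/13842112 = -8173648 + 10405/13842112 = -113140551054171/13842112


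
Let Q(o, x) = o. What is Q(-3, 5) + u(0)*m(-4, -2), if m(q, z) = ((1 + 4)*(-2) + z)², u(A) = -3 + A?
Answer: -435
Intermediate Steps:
m(q, z) = (-10 + z)² (m(q, z) = (5*(-2) + z)² = (-10 + z)²)
Q(-3, 5) + u(0)*m(-4, -2) = -3 + (-3 + 0)*(-10 - 2)² = -3 - 3*(-12)² = -3 - 3*144 = -3 - 432 = -435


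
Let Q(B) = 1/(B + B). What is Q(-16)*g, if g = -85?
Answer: 85/32 ≈ 2.6563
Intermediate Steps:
Q(B) = 1/(2*B)
Q(-16)*g = ((½)/(-16))*(-85) = ((½)*(-1/16))*(-85) = -1/32*(-85) = 85/32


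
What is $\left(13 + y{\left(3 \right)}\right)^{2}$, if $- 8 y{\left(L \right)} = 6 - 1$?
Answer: $\frac{9801}{64} \approx 153.14$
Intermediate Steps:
$y{\left(L \right)} = - \frac{5}{8}$ ($y{\left(L \right)} = - \frac{6 - 1}{8} = \left(- \frac{1}{8}\right) 5 = - \frac{5}{8}$)
$\left(13 + y{\left(3 \right)}\right)^{2} = \left(13 - \frac{5}{8}\right)^{2} = \left(\frac{99}{8}\right)^{2} = \frac{9801}{64}$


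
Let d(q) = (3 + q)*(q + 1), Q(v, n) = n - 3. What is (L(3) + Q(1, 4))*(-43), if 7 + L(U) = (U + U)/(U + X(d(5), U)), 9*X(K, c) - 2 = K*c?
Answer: 42312/173 ≈ 244.58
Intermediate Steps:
Q(v, n) = -3 + n
d(q) = (1 + q)*(3 + q) (d(q) = (3 + q)*(1 + q) = (1 + q)*(3 + q))
X(K, c) = 2/9 + K*c/9 (X(K, c) = 2/9 + (K*c)/9 = 2/9 + K*c/9)
L(U) = -7 + 2*U/(2/9 + 19*U/3) (L(U) = -7 + (U + U)/(U + (2/9 + (3 + 5**2 + 4*5)*U/9)) = -7 + (2*U)/(U + (2/9 + (3 + 25 + 20)*U/9)) = -7 + (2*U)/(U + (2/9 + (1/9)*48*U)) = -7 + (2*U)/(U + (2/9 + 16*U/3)) = -7 + (2*U)/(2/9 + 19*U/3) = -7 + 2*U/(2/9 + 19*U/3))
(L(3) + Q(1, 4))*(-43) = ((-14 - 381*3)/(2 + 57*3) + (-3 + 4))*(-43) = ((-14 - 1143)/(2 + 171) + 1)*(-43) = (-1157/173 + 1)*(-43) = -984/173*(-43) = 42312/173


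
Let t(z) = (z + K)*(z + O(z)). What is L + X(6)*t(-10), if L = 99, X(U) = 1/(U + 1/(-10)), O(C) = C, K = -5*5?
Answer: 12841/59 ≈ 217.64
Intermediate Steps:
K = -25
t(z) = 2*z*(-25 + z) (t(z) = (z - 25)*(z + z) = (-25 + z)*(2*z) = 2*z*(-25 + z))
X(U) = 1/(-⅒ + U) (X(U) = 1/(U - ⅒) = 1/(-⅒ + U))
L + X(6)*t(-10) = 99 + (10/(-1 + 10*6))*(2*(-10)*(-25 - 10)) = 99 + (10/(-1 + 60))*(2*(-10)*(-35)) = 99 + (10/59)*700 = 99 + 7000/59 = 12841/59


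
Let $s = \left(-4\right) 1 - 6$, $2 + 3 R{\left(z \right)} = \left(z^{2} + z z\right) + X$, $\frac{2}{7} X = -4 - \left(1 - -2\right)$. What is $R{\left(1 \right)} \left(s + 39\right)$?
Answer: $- \frac{1421}{6} \approx -236.83$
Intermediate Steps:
$X = - \frac{49}{2}$ ($X = \frac{7 \left(-4 - \left(1 - -2\right)\right)}{2} = \frac{7 \left(-4 - \left(1 + 2\right)\right)}{2} = \frac{7 \left(-4 - 3\right)}{2} = \frac{7}{2} \left(-7\right) = - \frac{49}{2} \approx -24.5$)
$R{\left(z \right)} = - \frac{53}{6} + \frac{2 z^{2}}{3}$ ($R{\left(z \right)} = - \frac{2}{3} + \frac{\left(z^{2} + z z\right) - \frac{49}{2}}{3} = - \frac{2}{3} + \frac{\left(z^{2} + z^{2}\right) - \frac{49}{2}}{3} = - \frac{2}{3} + \frac{2 z^{2} - \frac{49}{2}}{3} = - \frac{2}{3} + \frac{- \frac{49}{2} + 2 z^{2}}{3} = - \frac{2}{3} + \left(- \frac{49}{6} + \frac{2 z^{2}}{3}\right) = - \frac{53}{6} + \frac{2 z^{2}}{3}$)
$s = -10$ ($s = -4 - 6 = -10$)
$R{\left(1 \right)} \left(s + 39\right) = \left(- \frac{53}{6} + \frac{2 \cdot 1^{2}}{3}\right) \left(-10 + 39\right) = \left(- \frac{53}{6} + \frac{2}{3} \cdot 1\right) 29 = \left(- \frac{53}{6} + \frac{2}{3}\right) 29 = \left(- \frac{49}{6}\right) 29 = - \frac{1421}{6}$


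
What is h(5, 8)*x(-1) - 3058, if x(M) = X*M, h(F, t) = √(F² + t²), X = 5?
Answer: -3058 - 5*√89 ≈ -3105.2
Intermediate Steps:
x(M) = 5*M
h(5, 8)*x(-1) - 3058 = √(5² + 8²)*(5*(-1)) - 3058 = √(25 + 64)*(-5) - 3058 = √89*(-5) - 3058 = -5*√89 - 3058 = -3058 - 5*√89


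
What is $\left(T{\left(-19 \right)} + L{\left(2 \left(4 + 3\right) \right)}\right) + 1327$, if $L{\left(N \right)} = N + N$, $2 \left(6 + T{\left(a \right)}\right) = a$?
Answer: $\frac{2679}{2} \approx 1339.5$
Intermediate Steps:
$T{\left(a \right)} = -6 + \frac{a}{2}$
$L{\left(N \right)} = 2 N$
$\left(T{\left(-19 \right)} + L{\left(2 \left(4 + 3\right) \right)}\right) + 1327 = \left(\left(-6 + \frac{1}{2} \left(-19\right)\right) + 2 \cdot 2 \left(4 + 3\right)\right) + 1327 = \left(\left(-6 - \frac{19}{2}\right) + 2 \cdot 2 \cdot 7\right) + 1327 = \left(- \frac{31}{2} + 2 \cdot 14\right) + 1327 = \left(- \frac{31}{2} + 28\right) + 1327 = \frac{25}{2} + 1327 = \frac{2679}{2}$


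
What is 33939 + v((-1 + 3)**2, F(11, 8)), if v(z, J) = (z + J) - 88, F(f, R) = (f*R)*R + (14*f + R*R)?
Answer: 34777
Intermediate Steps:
F(f, R) = R**2 + 14*f + f*R**2 (F(f, R) = (R*f)*R + (14*f + R**2) = f*R**2 + (R**2 + 14*f) = R**2 + 14*f + f*R**2)
v(z, J) = -88 + J + z (v(z, J) = (J + z) - 88 = -88 + J + z)
33939 + v((-1 + 3)**2, F(11, 8)) = 33939 + (-88 + (8**2 + 14*11 + 11*8**2) + (-1 + 3)**2) = 33939 + (-88 + (64 + 154 + 11*64) + 2**2) = 33939 + (-88 + (64 + 154 + 704) + 4) = 33939 + (-88 + 922 + 4) = 33939 + 838 = 34777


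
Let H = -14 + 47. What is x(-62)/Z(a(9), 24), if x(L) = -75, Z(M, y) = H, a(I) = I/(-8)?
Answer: -25/11 ≈ -2.2727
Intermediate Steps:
a(I) = -I/8 (a(I) = I*(-⅛) = -I/8)
H = 33
Z(M, y) = 33
x(-62)/Z(a(9), 24) = -75/33 = -75*1/33 = -25/11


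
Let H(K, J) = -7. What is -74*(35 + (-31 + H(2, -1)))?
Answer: 222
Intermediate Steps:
-74*(35 + (-31 + H(2, -1))) = -74*(35 + (-31 - 7)) = -74*(35 - 38) = -74*(-3) = 222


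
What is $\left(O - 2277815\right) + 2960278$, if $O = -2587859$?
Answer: $-1905396$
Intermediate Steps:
$\left(O - 2277815\right) + 2960278 = \left(-2587859 - 2277815\right) + 2960278 = -4865674 + 2960278 = -1905396$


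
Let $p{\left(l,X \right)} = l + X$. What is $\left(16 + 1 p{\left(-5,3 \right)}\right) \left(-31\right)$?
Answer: $-434$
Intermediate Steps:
$p{\left(l,X \right)} = X + l$
$\left(16 + 1 p{\left(-5,3 \right)}\right) \left(-31\right) = \left(16 + 1 \left(3 - 5\right)\right) \left(-31\right) = \left(16 + 1 \left(-2\right)\right) \left(-31\right) = \left(16 - 2\right) \left(-31\right) = 14 \left(-31\right) = -434$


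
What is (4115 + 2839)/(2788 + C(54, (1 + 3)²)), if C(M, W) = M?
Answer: 3477/1421 ≈ 2.4469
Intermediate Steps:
(4115 + 2839)/(2788 + C(54, (1 + 3)²)) = (4115 + 2839)/(2788 + 54) = 6954/2842 = 6954*(1/2842) = 3477/1421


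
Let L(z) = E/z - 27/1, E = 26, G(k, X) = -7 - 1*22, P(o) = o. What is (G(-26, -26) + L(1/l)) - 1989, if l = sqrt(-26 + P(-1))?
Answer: -2045 + 78*I*sqrt(3) ≈ -2045.0 + 135.1*I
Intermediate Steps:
G(k, X) = -29 (G(k, X) = -7 - 22 = -29)
l = 3*I*sqrt(3) (l = sqrt(-26 - 1) = sqrt(-27) = 3*I*sqrt(3) ≈ 5.1962*I)
L(z) = -27 + 26/z (L(z) = 26/z - 27/1 = 26/z - 27*1 = 26/z - 27 = -27 + 26/z)
(G(-26, -26) + L(1/l)) - 1989 = (-29 + (-27 + 26/(1/(3*I*sqrt(3))))) - 1989 = (-29 + (-27 + 26/((-I*sqrt(3)/9)))) - 1989 = (-29 + (-27 + 26*(3*I*sqrt(3)))) - 1989 = (-29 + (-27 + 78*I*sqrt(3))) - 1989 = (-56 + 78*I*sqrt(3)) - 1989 = -2045 + 78*I*sqrt(3)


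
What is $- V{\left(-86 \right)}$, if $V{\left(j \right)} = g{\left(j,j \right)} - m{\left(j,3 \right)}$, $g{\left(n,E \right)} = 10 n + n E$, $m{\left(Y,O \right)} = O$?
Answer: $-6533$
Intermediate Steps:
$g{\left(n,E \right)} = 10 n + E n$
$V{\left(j \right)} = -3 + j \left(10 + j\right)$ ($V{\left(j \right)} = j \left(10 + j\right) - 3 = -3 + j \left(10 + j\right)$)
$- V{\left(-86 \right)} = - (-3 - 86 \left(10 - 86\right)) = - (-3 - -6536) = - (-3 + 6536) = \left(-1\right) 6533 = -6533$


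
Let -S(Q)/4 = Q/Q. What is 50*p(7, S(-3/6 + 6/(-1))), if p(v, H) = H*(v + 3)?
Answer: -2000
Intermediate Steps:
S(Q) = -4 (S(Q) = -4*Q/Q = -4*1 = -4)
p(v, H) = H*(3 + v)
50*p(7, S(-3/6 + 6/(-1))) = 50*(-4*(3 + 7)) = 50*(-4*10) = 50*(-40) = -2000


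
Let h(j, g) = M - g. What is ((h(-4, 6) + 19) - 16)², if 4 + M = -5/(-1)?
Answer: 4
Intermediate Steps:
M = 1 (M = -4 - 5/(-1) = -4 - 5*(-1) = -4 + 5 = 1)
h(j, g) = 1 - g
((h(-4, 6) + 19) - 16)² = (((1 - 1*6) + 19) - 16)² = (((1 - 6) + 19) - 16)² = ((-5 + 19) - 16)² = (14 - 16)² = (-2)² = 4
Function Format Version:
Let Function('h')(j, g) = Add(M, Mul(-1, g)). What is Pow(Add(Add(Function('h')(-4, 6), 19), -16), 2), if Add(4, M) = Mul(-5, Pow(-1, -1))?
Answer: 4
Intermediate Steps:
M = 1 (M = Add(-4, Mul(-5, Pow(-1, -1))) = Add(-4, Mul(-5, -1)) = Add(-4, 5) = 1)
Function('h')(j, g) = Add(1, Mul(-1, g))
Pow(Add(Add(Function('h')(-4, 6), 19), -16), 2) = Pow(Add(Add(Add(1, Mul(-1, 6)), 19), -16), 2) = Pow(Add(Add(Add(1, -6), 19), -16), 2) = Pow(Add(Add(-5, 19), -16), 2) = Pow(Add(14, -16), 2) = Pow(-2, 2) = 4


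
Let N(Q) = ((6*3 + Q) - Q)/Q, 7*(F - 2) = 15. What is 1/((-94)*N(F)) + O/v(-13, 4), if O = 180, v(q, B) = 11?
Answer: 2131601/130284 ≈ 16.361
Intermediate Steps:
F = 29/7 (F = 2 + (⅐)*15 = 2 + 15/7 = 29/7 ≈ 4.1429)
N(Q) = 18/Q (N(Q) = ((18 + Q) - Q)/Q = 18/Q)
1/((-94)*N(F)) + O/v(-13, 4) = 1/((-94)*((18/(29/7)))) + 180/11 = -1/(94*(18*(7/29))) + 180*(1/11) = -1/(94*126/29) + 180/11 = -1/94*29/126 + 180/11 = -29/11844 + 180/11 = 2131601/130284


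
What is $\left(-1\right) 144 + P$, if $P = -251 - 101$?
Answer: $-496$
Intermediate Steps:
$P = -352$ ($P = -251 - 101 = -352$)
$\left(-1\right) 144 + P = \left(-1\right) 144 - 352 = -144 - 352 = -496$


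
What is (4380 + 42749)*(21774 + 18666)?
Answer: 1905896760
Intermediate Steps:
(4380 + 42749)*(21774 + 18666) = 47129*40440 = 1905896760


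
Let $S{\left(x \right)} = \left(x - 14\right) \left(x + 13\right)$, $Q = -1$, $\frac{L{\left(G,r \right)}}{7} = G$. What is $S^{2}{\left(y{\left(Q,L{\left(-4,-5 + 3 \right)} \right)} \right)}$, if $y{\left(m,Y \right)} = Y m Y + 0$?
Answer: $378542406564$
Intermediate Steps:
$L{\left(G,r \right)} = 7 G$
$y{\left(m,Y \right)} = m Y^{2}$ ($y{\left(m,Y \right)} = m Y^{2} + 0 = m Y^{2}$)
$S{\left(x \right)} = \left(-14 + x\right) \left(13 + x\right)$
$S^{2}{\left(y{\left(Q,L{\left(-4,-5 + 3 \right)} \right)} \right)} = \left(-182 + \left(- \left(7 \left(-4\right)\right)^{2}\right)^{2} - - \left(7 \left(-4\right)\right)^{2}\right)^{2} = \left(-182 + \left(- \left(-28\right)^{2}\right)^{2} - - \left(-28\right)^{2}\right)^{2} = \left(-182 + \left(\left(-1\right) 784\right)^{2} - \left(-1\right) 784\right)^{2} = \left(-182 + \left(-784\right)^{2} - -784\right)^{2} = \left(-182 + 614656 + 784\right)^{2} = 615258^{2} = 378542406564$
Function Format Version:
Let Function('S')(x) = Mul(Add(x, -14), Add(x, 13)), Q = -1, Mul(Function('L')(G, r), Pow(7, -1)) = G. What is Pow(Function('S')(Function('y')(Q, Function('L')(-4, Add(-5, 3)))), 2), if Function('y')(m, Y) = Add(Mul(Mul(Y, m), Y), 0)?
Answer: 378542406564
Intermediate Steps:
Function('L')(G, r) = Mul(7, G)
Function('y')(m, Y) = Mul(m, Pow(Y, 2)) (Function('y')(m, Y) = Add(Mul(m, Pow(Y, 2)), 0) = Mul(m, Pow(Y, 2)))
Function('S')(x) = Mul(Add(-14, x), Add(13, x))
Pow(Function('S')(Function('y')(Q, Function('L')(-4, Add(-5, 3)))), 2) = Pow(Add(-182, Pow(Mul(-1, Pow(Mul(7, -4), 2)), 2), Mul(-1, Mul(-1, Pow(Mul(7, -4), 2)))), 2) = Pow(Add(-182, Pow(Mul(-1, Pow(-28, 2)), 2), Mul(-1, Mul(-1, Pow(-28, 2)))), 2) = Pow(Add(-182, Pow(Mul(-1, 784), 2), Mul(-1, Mul(-1, 784))), 2) = Pow(Add(-182, Pow(-784, 2), Mul(-1, -784)), 2) = Pow(Add(-182, 614656, 784), 2) = Pow(615258, 2) = 378542406564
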